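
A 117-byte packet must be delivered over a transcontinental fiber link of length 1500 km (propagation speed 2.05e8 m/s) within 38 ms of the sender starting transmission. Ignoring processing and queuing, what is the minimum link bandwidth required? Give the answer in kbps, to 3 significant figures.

L = 936 bits.
Propagation delay = 1500000 / 2.05e+08 = 7.31707 ms.
Transmission budget = 38 − 7.31707 = 30.6829 ms.
R ≥ L / t_tx = 936 bits / 0.0306829 s = 30.5 kbps.

30.5 kbps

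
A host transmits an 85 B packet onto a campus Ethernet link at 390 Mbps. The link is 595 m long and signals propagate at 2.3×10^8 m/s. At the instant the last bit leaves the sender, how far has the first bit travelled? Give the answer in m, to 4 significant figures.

t_tx = L/R = 680/390000000 = 1.74359e-06 s.
Distance = s × t_tx = 2.3e+08 × 1.74359e-06 = 401.0 m.

401.0 m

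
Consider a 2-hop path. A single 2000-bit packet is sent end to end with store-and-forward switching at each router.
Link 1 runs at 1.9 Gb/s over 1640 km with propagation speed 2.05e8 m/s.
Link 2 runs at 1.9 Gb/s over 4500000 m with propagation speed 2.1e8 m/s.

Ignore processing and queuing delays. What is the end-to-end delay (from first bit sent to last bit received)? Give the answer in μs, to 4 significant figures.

Transmission delay per hop = L/R = 2000/1900000000 = 1.05263 μs; 2 hops → 2.10526 μs.
Propagation delays (d/s per hop): 8000, 21428.6 μs; sum = 29428.6 μs.
End-to-end = 29430 μs.

29430 μs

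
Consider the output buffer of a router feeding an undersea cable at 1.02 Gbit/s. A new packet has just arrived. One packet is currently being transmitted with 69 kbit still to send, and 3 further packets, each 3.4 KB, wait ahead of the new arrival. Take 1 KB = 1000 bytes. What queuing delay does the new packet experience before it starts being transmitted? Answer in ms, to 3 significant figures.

0.148 ms

Each queued packet: L/R = 27200/1020000000 = 0.0266667 ms.
3 queued → 0.08 ms.
Plus remaining 69000 bits of current packet: 0.0676471 ms.
Queuing delay = 0.148 ms.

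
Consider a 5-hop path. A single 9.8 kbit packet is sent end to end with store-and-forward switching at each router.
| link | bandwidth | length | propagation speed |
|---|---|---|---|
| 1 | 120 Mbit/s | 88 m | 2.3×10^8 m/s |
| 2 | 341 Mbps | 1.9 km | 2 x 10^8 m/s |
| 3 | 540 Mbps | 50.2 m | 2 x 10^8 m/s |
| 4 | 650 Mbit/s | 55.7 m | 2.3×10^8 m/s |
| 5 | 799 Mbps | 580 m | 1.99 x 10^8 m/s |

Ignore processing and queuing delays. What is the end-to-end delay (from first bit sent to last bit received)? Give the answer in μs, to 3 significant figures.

L = 9800 bits.
Transmission delays (L/R per hop): 81.6667, 28.739, 18.1481, 15.0769, 12.2653 μs; sum = 155.896 μs.
Propagation delays (d/s per hop): 0.382609, 9.5, 0.251, 0.242174, 2.91457 μs; sum = 13.2904 μs.
End-to-end = 169 μs.

169 μs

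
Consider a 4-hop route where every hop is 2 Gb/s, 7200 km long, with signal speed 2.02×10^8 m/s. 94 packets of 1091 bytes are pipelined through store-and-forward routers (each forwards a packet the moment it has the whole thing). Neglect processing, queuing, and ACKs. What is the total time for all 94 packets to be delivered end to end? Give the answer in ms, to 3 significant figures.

143 ms

Per-hop transmission t_tx = L/R = 8728/2000000000 = 0.004364 ms.
Per-hop propagation t_prop = 7200000/202000000 = 35.6436 ms.
Pipeline fill: first packet needs 4·t_tx to clear all hops; remaining 93 packets each add one t_tx.
Total = (4+94-1)·t_tx + 4·t_prop = 97·0.004364 + 4·35.6436 = 143 ms.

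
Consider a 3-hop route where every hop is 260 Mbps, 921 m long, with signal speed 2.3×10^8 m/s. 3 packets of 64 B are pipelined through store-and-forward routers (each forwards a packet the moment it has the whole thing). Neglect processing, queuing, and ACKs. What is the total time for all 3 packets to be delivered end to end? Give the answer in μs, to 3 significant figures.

Per-hop transmission t_tx = L/R = 512/260000000 = 1.96923 μs.
Per-hop propagation t_prop = 921/2.3e+08 = 4.00435 μs.
Pipeline fill: first packet needs 3·t_tx to clear all hops; remaining 2 packets each add one t_tx.
Total = (3+3-1)·t_tx + 3·t_prop = 5·1.96923 + 3·4.00435 = 21.9 μs.

21.9 μs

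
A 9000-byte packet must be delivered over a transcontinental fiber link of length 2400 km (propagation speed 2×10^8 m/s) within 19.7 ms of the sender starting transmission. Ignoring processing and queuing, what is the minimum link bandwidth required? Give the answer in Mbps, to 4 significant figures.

9.351 Mbps

L = 72000 bits.
Propagation delay = 2400000 / 200000000 = 12 ms.
Transmission budget = 19.7 − 12 = 7.7 ms.
R ≥ L / t_tx = 72000 bits / 0.0077 s = 9.351 Mbps.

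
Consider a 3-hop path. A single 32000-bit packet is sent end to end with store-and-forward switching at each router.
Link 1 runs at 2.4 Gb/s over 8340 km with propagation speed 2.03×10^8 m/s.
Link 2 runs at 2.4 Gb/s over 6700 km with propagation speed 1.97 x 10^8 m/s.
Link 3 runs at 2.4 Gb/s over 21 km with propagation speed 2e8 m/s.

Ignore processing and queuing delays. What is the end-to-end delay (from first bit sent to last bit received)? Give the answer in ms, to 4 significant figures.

Transmission delay per hop = L/R = 32000/2400000000 = 0.0133333 ms; 3 hops → 0.04 ms.
Propagation delays (d/s per hop): 41.0837, 34.0102, 0.105 ms; sum = 75.1989 ms.
End-to-end = 75.24 ms.

75.24 ms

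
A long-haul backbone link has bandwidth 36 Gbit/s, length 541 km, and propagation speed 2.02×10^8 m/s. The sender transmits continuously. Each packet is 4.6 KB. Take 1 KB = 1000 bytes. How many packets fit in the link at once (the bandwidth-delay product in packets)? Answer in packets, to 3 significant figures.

Propagation delay = 541000 / 202000000 = 0.00267822 s.
BDP = R × t_prop = 36000000000 × 0.00267822 = 96415800 bits.
In packets of 36800 bits: 2620 packets.

2620 packets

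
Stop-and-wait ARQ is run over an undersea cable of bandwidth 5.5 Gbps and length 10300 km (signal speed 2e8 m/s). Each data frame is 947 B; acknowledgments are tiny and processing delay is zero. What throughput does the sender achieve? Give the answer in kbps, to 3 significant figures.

t_tx = L/R = 7576/5500000000 = 1.37745e-06 s.
t_prop = 10300000/200000000 = 0.0515 s; RTT = 0.103 s.
Cycle = t_tx + RTT = 0.103001 s.
Throughput = L / cycle = 7576 / 0.103001 = 73.6 kbps.

73.6 kbps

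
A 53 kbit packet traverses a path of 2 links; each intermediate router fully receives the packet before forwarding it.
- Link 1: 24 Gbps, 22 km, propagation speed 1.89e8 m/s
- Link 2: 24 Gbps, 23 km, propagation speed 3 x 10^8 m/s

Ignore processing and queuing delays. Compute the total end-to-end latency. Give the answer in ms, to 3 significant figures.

0.197 ms

L = 53000 bits.
Transmission delay per hop = L/R = 53000/24000000000 = 0.00220833 ms; 2 hops → 0.00441667 ms.
Propagation delays (d/s per hop): 0.116402, 0.0766667 ms; sum = 0.193069 ms.
End-to-end = 0.197 ms.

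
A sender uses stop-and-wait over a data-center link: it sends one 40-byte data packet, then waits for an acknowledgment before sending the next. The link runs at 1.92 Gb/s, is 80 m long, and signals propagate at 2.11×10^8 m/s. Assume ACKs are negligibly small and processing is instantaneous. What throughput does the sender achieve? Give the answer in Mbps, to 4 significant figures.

t_tx = L/R = 320/1920000000 = 1.66667e-07 s.
t_prop = 80/211000000 = 3.79147e-07 s; RTT = 7.58294e-07 s.
Cycle = t_tx + RTT = 9.24961e-07 s.
Throughput = L / cycle = 320 / 9.24961e-07 = 346.0 Mbps.

346.0 Mbps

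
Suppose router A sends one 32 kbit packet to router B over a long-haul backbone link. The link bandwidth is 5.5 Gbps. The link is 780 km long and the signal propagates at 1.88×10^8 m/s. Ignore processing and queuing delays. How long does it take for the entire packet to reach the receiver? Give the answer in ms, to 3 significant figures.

4.15 ms

L = 32000 bits.
Transmission delay = L/R = 32000 / 5500000000 = 0.00581818 ms.
Propagation delay = d/s = 780000 m / 188000000 m/s = 4.14894 ms.
Total = 4.15 ms.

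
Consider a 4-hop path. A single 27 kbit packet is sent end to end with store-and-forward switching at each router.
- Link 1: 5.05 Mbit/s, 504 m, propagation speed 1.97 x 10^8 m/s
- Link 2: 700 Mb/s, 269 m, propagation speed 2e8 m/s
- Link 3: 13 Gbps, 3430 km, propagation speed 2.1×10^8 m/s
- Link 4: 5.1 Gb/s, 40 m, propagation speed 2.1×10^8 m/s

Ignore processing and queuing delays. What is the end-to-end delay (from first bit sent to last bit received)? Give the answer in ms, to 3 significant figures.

21.7 ms

L = 27000 bits.
Transmission delays (L/R per hop): 5.34653, 0.0385714, 0.00207692, 0.00529412 ms; sum = 5.39248 ms.
Propagation delays (d/s per hop): 0.00255838, 0.001345, 16.3333, 0.000190476 ms; sum = 16.3374 ms.
End-to-end = 21.7 ms.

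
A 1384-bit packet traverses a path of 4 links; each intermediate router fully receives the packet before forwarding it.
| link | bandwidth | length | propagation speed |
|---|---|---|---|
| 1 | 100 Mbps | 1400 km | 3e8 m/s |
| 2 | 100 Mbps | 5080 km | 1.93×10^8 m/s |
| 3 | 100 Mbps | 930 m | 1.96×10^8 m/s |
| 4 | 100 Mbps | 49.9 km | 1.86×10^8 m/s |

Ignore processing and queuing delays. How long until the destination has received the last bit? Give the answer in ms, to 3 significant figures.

Transmission delay per hop = L/R = 1384/100000000 = 0.01384 ms; 4 hops → 0.05536 ms.
Propagation delays (d/s per hop): 4.66667, 26.3212, 0.0047449, 0.26828 ms; sum = 31.2609 ms.
End-to-end = 31.3 ms.

31.3 ms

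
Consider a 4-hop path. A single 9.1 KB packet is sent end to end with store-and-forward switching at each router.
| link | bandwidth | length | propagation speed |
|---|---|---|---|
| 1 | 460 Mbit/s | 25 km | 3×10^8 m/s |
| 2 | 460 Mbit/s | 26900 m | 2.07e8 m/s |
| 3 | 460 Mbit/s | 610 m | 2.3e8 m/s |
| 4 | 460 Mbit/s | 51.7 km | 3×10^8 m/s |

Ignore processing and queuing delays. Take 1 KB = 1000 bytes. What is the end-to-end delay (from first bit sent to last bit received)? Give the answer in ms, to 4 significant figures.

L = 72800 bits.
Transmission delay per hop = L/R = 72800/460000000 = 0.158261 ms; 4 hops → 0.633043 ms.
Propagation delays (d/s per hop): 0.0833333, 0.129952, 0.00265217, 0.172333 ms; sum = 0.388271 ms.
End-to-end = 1.021 ms.

1.021 ms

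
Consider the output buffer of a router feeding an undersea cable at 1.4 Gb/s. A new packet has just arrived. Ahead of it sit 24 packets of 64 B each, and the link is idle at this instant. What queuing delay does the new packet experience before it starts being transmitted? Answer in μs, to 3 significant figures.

8.78 μs

Each queued packet: L/R = 512/1400000000 = 0.365714 μs.
24 queued → 8.77714 μs.
Queuing delay = 8.78 μs.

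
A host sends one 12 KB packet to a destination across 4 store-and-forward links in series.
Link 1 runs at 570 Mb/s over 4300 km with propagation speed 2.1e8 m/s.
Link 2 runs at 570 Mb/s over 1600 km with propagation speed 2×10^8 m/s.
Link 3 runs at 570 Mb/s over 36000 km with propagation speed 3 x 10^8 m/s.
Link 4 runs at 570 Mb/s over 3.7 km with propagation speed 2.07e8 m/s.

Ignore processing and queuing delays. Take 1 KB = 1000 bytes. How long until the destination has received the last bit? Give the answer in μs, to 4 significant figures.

149200 μs

L = 96000 bits.
Transmission delay per hop = L/R = 96000/570000000 = 168.421 μs; 4 hops → 673.684 μs.
Propagation delays (d/s per hop): 20476.2, 8000, 120000, 17.8744 μs; sum = 148494 μs.
End-to-end = 149200 μs.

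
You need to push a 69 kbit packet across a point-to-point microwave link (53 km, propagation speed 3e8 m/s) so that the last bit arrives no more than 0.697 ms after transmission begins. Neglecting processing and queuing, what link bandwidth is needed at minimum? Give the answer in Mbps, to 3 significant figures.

133 Mbps

Propagation delay = 53000 / 300000000 = 0.176667 ms.
Transmission budget = 0.697 − 0.176667 = 0.520333 ms.
R ≥ L / t_tx = 69000 bits / 0.000520333 s = 133 Mbps.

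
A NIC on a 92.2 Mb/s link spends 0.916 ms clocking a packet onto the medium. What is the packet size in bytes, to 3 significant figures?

L = R × t_tx = 92200000 b/s × 0.000916 s = 84455.2 bits.
In bytes: 84455.2 / 8 = 10600 bytes.

10600 bytes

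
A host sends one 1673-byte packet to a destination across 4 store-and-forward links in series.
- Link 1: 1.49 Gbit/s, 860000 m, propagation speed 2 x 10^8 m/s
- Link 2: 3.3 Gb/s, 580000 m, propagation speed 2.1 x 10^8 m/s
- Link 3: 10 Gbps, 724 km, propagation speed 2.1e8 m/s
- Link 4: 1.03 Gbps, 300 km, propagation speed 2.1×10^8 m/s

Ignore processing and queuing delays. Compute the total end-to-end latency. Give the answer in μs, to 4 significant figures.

11970 μs

L = 1673 × 8 = 13384 bits.
Transmission delays (L/R per hop): 8.98255, 4.05576, 1.3384, 12.9942 μs; sum = 27.3709 μs.
Propagation delays (d/s per hop): 4300, 2761.9, 3447.62, 1428.57 μs; sum = 11938.1 μs.
End-to-end = 11970 μs.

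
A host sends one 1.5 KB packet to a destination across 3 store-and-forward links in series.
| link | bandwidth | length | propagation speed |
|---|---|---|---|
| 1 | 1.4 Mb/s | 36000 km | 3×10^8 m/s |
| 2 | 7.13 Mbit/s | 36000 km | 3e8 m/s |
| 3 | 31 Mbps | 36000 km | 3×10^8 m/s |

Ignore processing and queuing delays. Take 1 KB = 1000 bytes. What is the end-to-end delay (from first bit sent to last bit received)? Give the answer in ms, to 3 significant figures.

371 ms

L = 12000 bits.
Transmission delays (L/R per hop): 8.57143, 1.68303, 0.387097 ms; sum = 10.6416 ms.
Propagation delays (d/s per hop): 120, 120, 120 ms; sum = 360 ms.
End-to-end = 371 ms.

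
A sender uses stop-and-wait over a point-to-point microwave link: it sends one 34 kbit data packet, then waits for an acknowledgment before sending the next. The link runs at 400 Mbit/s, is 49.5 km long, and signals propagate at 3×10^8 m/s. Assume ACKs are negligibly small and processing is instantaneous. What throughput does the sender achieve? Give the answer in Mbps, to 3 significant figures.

t_tx = L/R = 34000/400000000 = 8.5e-05 s.
t_prop = 49500/300000000 = 0.000165 s; RTT = 0.00033 s.
Cycle = t_tx + RTT = 0.000415 s.
Throughput = L / cycle = 34000 / 0.000415 = 81.9 Mbps.

81.9 Mbps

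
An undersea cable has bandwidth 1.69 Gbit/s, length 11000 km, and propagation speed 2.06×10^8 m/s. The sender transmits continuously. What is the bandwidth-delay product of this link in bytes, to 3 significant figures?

11300000 bytes

Propagation delay = 11000000 / 206000000 = 0.0533981 s.
BDP = R × t_prop = 1690000000 × 0.0533981 = 90242700 bits.
In bytes: 90242700/8 = 11300000 bytes.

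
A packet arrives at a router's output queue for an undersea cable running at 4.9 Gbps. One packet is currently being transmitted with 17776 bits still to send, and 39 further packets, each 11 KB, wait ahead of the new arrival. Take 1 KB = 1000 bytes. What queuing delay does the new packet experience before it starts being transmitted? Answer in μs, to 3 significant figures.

Each queued packet: L/R = 88000/4900000000 = 17.9592 μs.
39 queued → 700.408 μs.
Plus remaining 17776 bits of current packet: 3.62776 μs.
Queuing delay = 704 μs.

704 μs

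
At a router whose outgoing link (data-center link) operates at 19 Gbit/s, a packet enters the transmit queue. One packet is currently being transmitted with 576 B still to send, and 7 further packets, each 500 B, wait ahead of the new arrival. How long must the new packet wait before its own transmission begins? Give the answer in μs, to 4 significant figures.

1.716 μs

Each queued packet: L/R = 4000/19000000000 = 0.210526 μs.
7 queued → 1.47368 μs.
Plus remaining 4608 bits of current packet: 0.242526 μs.
Queuing delay = 1.716 μs.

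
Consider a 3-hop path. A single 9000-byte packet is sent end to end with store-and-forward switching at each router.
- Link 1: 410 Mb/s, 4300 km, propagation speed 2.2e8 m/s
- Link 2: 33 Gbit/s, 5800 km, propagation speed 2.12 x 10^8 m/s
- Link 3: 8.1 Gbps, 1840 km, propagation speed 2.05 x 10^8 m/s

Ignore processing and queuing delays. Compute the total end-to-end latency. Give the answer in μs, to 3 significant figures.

56100 μs

L = 9000 × 8 = 72000 bits.
Transmission delays (L/R per hop): 175.61, 2.18182, 8.88889 μs; sum = 186.68 μs.
Propagation delays (d/s per hop): 19545.5, 27358.5, 8975.61 μs; sum = 55879.6 μs.
End-to-end = 56100 μs.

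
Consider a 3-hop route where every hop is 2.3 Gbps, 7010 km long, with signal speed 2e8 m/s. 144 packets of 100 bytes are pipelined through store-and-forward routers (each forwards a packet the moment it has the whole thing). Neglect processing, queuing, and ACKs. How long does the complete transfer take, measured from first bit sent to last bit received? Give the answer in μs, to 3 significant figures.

105000 μs

Per-hop transmission t_tx = L/R = 800/2300000000 = 0.347826 μs.
Per-hop propagation t_prop = 7010000/200000000 = 35050 μs.
Pipeline fill: first packet needs 3·t_tx to clear all hops; remaining 143 packets each add one t_tx.
Total = (3+144-1)·t_tx + 3·t_prop = 146·0.347826 + 3·35050 = 105000 μs.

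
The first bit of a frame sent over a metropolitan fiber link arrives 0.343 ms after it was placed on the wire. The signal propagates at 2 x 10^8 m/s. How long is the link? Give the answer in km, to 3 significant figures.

d = s × t_prop = 200000000 × 0.000343 = 68.6 km.

68.6 km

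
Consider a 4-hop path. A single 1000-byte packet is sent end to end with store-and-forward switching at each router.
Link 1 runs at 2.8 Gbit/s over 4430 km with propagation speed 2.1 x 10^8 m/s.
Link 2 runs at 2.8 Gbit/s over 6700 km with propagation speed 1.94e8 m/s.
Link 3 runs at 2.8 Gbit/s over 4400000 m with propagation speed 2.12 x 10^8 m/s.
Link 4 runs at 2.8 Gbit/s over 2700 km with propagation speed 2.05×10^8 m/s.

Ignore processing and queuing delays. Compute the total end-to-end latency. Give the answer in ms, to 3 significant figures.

L = 1000 × 8 = 8000 bits.
Transmission delay per hop = L/R = 8000/2800000000 = 0.00285714 ms; 4 hops → 0.0114286 ms.
Propagation delays (d/s per hop): 21.0952, 34.5361, 20.7547, 13.1707 ms; sum = 89.5568 ms.
End-to-end = 89.6 ms.

89.6 ms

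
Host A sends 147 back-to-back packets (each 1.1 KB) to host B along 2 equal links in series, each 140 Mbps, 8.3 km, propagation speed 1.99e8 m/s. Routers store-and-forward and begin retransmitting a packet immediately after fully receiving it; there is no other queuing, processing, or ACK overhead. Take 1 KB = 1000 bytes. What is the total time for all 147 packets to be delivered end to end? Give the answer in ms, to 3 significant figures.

9.39 ms

Per-hop transmission t_tx = L/R = 8800/140000000 = 0.0628571 ms.
Per-hop propagation t_prop = 8300/199000000 = 0.0417085 ms.
Pipeline fill: first packet needs 2·t_tx to clear all hops; remaining 146 packets each add one t_tx.
Total = (2+147-1)·t_tx + 2·t_prop = 148·0.0628571 + 2·0.0417085 = 9.39 ms.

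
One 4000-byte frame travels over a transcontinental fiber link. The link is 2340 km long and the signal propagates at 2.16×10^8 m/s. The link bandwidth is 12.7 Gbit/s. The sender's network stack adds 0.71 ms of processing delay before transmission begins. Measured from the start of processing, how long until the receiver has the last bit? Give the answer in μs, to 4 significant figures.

11550 μs

L = 4000 × 8 = 32000 bits.
Transmission delay = L/R = 32000 / 12700000000 = 2.51969 μs.
Propagation delay = d/s = 2340000 m / 216000000 m/s = 10833.3 μs.
Plus processing delay 0.71 ms = 710 μs.
Total = 11550 μs.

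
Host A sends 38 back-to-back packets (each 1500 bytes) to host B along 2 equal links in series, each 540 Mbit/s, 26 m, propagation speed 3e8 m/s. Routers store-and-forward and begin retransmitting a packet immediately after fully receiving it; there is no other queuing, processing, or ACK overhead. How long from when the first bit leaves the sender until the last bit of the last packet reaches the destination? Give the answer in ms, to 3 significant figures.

0.867 ms

Per-hop transmission t_tx = L/R = 12000/540000000 = 0.0222222 ms.
Per-hop propagation t_prop = 26/300000000 = 8.66667e-05 ms.
Pipeline fill: first packet needs 2·t_tx to clear all hops; remaining 37 packets each add one t_tx.
Total = (2+38-1)·t_tx + 2·t_prop = 39·0.0222222 + 2·8.66667e-05 = 0.867 ms.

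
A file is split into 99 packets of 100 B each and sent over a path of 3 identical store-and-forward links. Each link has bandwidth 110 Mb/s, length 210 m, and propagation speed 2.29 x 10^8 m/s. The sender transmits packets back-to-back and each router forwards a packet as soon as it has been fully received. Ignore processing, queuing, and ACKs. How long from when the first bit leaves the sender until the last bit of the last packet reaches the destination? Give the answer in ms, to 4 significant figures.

0.7373 ms

Per-hop transmission t_tx = L/R = 800/110000000 = 0.00727273 ms.
Per-hop propagation t_prop = 210/229000000 = 0.000917031 ms.
Pipeline fill: first packet needs 3·t_tx to clear all hops; remaining 98 packets each add one t_tx.
Total = (3+99-1)·t_tx + 3·t_prop = 101·0.00727273 + 3·0.000917031 = 0.7373 ms.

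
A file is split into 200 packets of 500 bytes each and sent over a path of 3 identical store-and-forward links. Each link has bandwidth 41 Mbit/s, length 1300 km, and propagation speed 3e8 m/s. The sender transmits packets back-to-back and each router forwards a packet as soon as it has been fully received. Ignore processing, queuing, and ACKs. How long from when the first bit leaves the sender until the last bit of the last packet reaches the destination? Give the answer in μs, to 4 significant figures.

Per-hop transmission t_tx = L/R = 4000/41000000 = 97.561 μs.
Per-hop propagation t_prop = 1300000/300000000 = 4333.33 μs.
Pipeline fill: first packet needs 3·t_tx to clear all hops; remaining 199 packets each add one t_tx.
Total = (3+200-1)·t_tx + 3·t_prop = 202·97.561 + 3·4333.33 = 32710 μs.

32710 μs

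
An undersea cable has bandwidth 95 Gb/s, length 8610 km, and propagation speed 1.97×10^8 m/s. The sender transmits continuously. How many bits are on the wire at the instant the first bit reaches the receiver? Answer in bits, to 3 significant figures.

4150000000 bits

Propagation delay = 8610000 / 197000000 = 0.0437056 s.
BDP = R × t_prop = 95000000000 × 0.0437056 = 4152030000 bits.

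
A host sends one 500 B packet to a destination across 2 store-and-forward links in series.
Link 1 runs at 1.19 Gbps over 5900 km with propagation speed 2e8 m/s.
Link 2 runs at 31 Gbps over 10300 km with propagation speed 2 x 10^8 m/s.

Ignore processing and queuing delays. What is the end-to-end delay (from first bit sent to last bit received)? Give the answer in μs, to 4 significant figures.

L = 500 × 8 = 4000 bits.
Transmission delays (L/R per hop): 3.36134, 0.129032 μs; sum = 3.49038 μs.
Propagation delays (d/s per hop): 29500, 51500 μs; sum = 81000 μs.
End-to-end = 81000 μs.

81000 μs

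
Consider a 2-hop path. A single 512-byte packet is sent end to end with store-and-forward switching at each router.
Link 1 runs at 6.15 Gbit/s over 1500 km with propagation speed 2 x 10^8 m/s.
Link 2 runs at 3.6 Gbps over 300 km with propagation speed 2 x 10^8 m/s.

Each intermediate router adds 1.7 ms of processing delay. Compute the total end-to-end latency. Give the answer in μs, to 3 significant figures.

L = 512 × 8 = 4096 bits.
Transmission delays (L/R per hop): 0.666016, 1.13778 μs; sum = 1.80379 μs.
Propagation delays (d/s per hop): 7500, 1500 μs; sum = 9000 μs.
Processing at 1 router(s): 1 × 1.7 ms = 1700 μs.
End-to-end = 10700 μs.

10700 μs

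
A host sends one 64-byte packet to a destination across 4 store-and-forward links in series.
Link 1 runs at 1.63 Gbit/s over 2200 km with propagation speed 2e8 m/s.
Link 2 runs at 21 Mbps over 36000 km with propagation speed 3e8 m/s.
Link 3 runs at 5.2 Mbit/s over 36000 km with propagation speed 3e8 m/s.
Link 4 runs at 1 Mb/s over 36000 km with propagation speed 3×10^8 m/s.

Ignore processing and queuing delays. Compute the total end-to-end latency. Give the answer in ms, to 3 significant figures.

L = 64 × 8 = 512 bits.
Transmission delays (L/R per hop): 0.00031411, 0.024381, 0.0984615, 0.512 ms; sum = 0.635157 ms.
Propagation delays (d/s per hop): 11, 120, 120, 120 ms; sum = 371 ms.
End-to-end = 372 ms.

372 ms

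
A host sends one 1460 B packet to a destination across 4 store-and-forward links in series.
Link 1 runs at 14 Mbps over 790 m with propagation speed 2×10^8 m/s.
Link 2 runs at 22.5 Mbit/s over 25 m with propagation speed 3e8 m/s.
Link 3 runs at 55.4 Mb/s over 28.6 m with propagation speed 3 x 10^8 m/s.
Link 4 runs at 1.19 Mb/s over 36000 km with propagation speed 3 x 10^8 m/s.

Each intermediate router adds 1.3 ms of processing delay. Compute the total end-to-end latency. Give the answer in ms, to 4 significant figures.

135.3 ms

L = 1460 × 8 = 11680 bits.
Transmission delays (L/R per hop): 0.834286, 0.519111, 0.21083, 9.81513 ms; sum = 11.3794 ms.
Propagation delays (d/s per hop): 0.00395, 8.33333e-05, 9.53333e-05, 120 ms; sum = 120.004 ms.
Processing at 3 router(s): 3 × 1.3 ms = 3.9 ms.
End-to-end = 135.3 ms.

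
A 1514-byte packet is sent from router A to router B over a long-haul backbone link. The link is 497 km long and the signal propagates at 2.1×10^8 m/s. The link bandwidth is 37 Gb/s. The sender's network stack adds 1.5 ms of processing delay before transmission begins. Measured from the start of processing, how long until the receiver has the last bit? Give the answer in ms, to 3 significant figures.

3.87 ms

L = 1514 × 8 = 12112 bits.
Transmission delay = L/R = 12112 / 37000000000 = 0.000327351 ms.
Propagation delay = d/s = 497000 m / 210000000 m/s = 2.36667 ms.
Plus processing delay 1.5 ms = 1.5 ms.
Total = 3.87 ms.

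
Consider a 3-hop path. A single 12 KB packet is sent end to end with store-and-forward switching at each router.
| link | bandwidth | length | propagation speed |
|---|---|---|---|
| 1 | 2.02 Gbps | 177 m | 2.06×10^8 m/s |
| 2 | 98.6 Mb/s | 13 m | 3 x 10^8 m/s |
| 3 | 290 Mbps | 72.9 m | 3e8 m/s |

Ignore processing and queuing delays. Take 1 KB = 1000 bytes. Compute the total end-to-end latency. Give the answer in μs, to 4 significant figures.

1353 μs

L = 96000 bits.
Transmission delays (L/R per hop): 47.5248, 973.631, 331.034 μs; sum = 1352.19 μs.
Propagation delays (d/s per hop): 0.859223, 0.0433333, 0.243 μs; sum = 1.14556 μs.
End-to-end = 1353 μs.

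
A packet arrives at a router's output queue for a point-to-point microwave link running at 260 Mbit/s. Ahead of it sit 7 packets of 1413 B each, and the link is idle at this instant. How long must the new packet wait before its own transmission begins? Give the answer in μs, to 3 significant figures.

Each queued packet: L/R = 11304/260000000 = 43.4769 μs.
7 queued → 304.338 μs.
Queuing delay = 304 μs.

304 μs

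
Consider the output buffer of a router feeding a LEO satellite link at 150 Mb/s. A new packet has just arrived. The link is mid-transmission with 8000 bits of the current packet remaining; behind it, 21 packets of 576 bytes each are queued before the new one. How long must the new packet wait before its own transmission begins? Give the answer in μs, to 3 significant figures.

Each queued packet: L/R = 4608/150000000 = 30.72 μs.
21 queued → 645.12 μs.
Plus remaining 8000 bits of current packet: 53.3333 μs.
Queuing delay = 698 μs.

698 μs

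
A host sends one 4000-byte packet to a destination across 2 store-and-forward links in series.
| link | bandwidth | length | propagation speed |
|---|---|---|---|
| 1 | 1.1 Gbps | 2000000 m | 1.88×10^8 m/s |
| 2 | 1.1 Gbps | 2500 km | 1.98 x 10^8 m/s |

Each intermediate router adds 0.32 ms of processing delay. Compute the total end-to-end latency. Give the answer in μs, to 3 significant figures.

23600 μs

L = 4000 × 8 = 32000 bits.
Transmission delay per hop = L/R = 32000/1100000000 = 29.0909 μs; 2 hops → 58.1818 μs.
Propagation delays (d/s per hop): 10638.3, 12626.3 μs; sum = 23264.6 μs.
Processing at 1 router(s): 1 × 0.32 ms = 320 μs.
End-to-end = 23600 μs.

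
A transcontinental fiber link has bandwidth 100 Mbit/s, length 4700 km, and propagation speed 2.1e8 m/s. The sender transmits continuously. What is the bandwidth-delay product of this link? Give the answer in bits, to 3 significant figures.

2240000 bits

Propagation delay = 4700000 / 210000000 = 0.022381 s.
BDP = R × t_prop = 100000000 × 0.022381 = 2238100 bits.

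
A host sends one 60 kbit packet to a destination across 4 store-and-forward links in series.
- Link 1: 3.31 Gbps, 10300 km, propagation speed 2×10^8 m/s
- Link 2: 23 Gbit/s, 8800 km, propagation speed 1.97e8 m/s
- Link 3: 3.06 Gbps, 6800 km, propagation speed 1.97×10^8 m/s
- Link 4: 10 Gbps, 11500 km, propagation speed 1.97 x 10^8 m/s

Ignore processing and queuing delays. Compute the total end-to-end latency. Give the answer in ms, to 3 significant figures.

189 ms

L = 60000 bits.
Transmission delays (L/R per hop): 0.0181269, 0.0026087, 0.0196078, 0.006 ms; sum = 0.0463434 ms.
Propagation delays (d/s per hop): 51.5, 44.6701, 34.5178, 58.3756 ms; sum = 189.063 ms.
End-to-end = 189 ms.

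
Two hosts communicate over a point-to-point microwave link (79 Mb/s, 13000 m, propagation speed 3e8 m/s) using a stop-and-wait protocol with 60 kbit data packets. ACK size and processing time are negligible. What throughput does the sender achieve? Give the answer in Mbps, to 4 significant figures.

t_tx = L/R = 60000/79000000 = 0.000759494 s.
t_prop = 13000/300000000 = 4.33333e-05 s; RTT = 8.66667e-05 s.
Cycle = t_tx + RTT = 0.00084616 s.
Throughput = L / cycle = 60000 / 0.00084616 = 70.91 Mbps.

70.91 Mbps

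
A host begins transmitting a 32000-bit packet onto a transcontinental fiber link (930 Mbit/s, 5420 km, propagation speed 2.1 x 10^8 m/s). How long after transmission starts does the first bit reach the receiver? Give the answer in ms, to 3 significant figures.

First bit experiences only propagation delay: d/s = 5420000/210000000 = 25.8 ms.

25.8 ms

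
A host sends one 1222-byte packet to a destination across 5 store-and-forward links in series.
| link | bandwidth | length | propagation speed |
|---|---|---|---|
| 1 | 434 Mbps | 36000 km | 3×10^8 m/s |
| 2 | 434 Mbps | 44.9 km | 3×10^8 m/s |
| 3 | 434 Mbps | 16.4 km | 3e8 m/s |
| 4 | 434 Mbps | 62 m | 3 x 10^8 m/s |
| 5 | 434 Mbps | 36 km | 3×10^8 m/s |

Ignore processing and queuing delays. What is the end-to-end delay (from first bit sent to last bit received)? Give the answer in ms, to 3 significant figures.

120 ms

L = 1222 × 8 = 9776 bits.
Transmission delay per hop = L/R = 9776/434000000 = 0.0225253 ms; 5 hops → 0.112627 ms.
Propagation delays (d/s per hop): 120, 0.149667, 0.0546667, 0.000206667, 0.12 ms; sum = 120.325 ms.
End-to-end = 120 ms.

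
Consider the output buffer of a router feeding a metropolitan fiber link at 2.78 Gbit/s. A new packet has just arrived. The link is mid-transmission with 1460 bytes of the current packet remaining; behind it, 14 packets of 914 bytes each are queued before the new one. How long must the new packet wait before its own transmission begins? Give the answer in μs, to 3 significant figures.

41.0 μs

Each queued packet: L/R = 7312/2780000000 = 2.63022 μs.
14 queued → 36.823 μs.
Plus remaining 11680 bits of current packet: 4.20144 μs.
Queuing delay = 41.0 μs.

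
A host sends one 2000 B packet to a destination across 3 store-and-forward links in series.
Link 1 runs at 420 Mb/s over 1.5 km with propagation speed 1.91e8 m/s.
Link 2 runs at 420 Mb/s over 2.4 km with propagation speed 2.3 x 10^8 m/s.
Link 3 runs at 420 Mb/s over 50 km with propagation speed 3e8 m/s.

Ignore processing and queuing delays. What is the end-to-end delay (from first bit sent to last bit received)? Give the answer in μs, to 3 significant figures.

L = 2000 × 8 = 16000 bits.
Transmission delay per hop = L/R = 16000/420000000 = 38.0952 μs; 3 hops → 114.286 μs.
Propagation delays (d/s per hop): 7.8534, 10.4348, 166.667 μs; sum = 184.955 μs.
End-to-end = 299 μs.

299 μs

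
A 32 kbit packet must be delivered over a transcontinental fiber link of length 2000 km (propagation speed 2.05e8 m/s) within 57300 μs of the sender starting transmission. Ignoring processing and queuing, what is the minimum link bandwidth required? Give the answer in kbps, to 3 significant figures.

Propagation delay = 2000000 / 2.05e+08 = 9756.1 μs.
Transmission budget = 57300 − 9756.1 = 47543.9 μs.
R ≥ L / t_tx = 32000 bits / 0.0475439 s = 673 kbps.

673 kbps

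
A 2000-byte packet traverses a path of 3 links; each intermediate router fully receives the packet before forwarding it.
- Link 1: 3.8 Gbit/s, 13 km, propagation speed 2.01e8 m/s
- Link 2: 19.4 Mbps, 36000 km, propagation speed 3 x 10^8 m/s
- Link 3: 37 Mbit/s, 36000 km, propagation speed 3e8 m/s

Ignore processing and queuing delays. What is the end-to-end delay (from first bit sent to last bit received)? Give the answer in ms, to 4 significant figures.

L = 2000 × 8 = 16000 bits.
Transmission delays (L/R per hop): 0.00421053, 0.824742, 0.432432 ms; sum = 1.26139 ms.
Propagation delays (d/s per hop): 0.0646766, 120, 120 ms; sum = 240.065 ms.
End-to-end = 241.3 ms.

241.3 ms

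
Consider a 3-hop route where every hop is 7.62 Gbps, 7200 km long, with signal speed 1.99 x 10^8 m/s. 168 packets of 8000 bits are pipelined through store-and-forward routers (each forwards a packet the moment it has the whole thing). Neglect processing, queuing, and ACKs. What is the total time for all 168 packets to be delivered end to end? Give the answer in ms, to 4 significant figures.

108.7 ms

Per-hop transmission t_tx = L/R = 8000/7620000000 = 0.00104987 ms.
Per-hop propagation t_prop = 7200000/199000000 = 36.1809 ms.
Pipeline fill: first packet needs 3·t_tx to clear all hops; remaining 167 packets each add one t_tx.
Total = (3+168-1)·t_tx + 3·t_prop = 170·0.00104987 + 3·36.1809 = 108.7 ms.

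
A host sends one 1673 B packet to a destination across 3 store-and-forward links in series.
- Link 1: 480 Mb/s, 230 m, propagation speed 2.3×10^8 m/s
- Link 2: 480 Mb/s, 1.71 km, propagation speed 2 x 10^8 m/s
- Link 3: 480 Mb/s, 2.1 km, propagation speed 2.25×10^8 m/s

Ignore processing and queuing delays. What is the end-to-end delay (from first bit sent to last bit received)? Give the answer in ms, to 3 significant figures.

L = 1673 × 8 = 13384 bits.
Transmission delay per hop = L/R = 13384/480000000 = 0.0278833 ms; 3 hops → 0.08365 ms.
Propagation delays (d/s per hop): 0.001, 0.00855, 0.00933333 ms; sum = 0.0188833 ms.
End-to-end = 0.103 ms.

0.103 ms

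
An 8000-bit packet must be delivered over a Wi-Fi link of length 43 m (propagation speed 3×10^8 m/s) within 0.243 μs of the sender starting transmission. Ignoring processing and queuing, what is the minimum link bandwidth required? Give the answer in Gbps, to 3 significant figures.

Propagation delay = 43 / 300000000 = 0.143333 μs.
Transmission budget = 0.243 − 0.143333 = 0.0996667 μs.
R ≥ L / t_tx = 8000 bits / 9.96667e-08 s = 80.3 Gbps.

80.3 Gbps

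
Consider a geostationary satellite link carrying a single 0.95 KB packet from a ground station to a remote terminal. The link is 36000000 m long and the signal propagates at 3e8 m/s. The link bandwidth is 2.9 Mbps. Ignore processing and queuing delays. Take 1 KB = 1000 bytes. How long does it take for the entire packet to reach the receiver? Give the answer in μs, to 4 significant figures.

L = 7600 bits.
Transmission delay = L/R = 7600 / 2900000 = 2620.69 μs.
Propagation delay = d/s = 36000000 m / 300000000 m/s = 120000 μs.
Total = 122600 μs.

122600 μs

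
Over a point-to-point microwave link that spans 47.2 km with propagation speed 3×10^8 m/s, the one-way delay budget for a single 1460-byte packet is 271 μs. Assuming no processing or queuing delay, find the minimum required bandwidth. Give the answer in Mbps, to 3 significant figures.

103 Mbps

L = 11680 bits.
Propagation delay = 47200 / 300000000 = 157.333 μs.
Transmission budget = 271 − 157.333 = 113.667 μs.
R ≥ L / t_tx = 11680 bits / 0.000113667 s = 103 Mbps.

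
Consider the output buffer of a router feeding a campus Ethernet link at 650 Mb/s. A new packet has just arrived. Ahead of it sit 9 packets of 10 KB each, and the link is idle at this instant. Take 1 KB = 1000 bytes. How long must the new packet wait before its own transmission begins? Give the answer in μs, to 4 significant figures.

Each queued packet: L/R = 80000/650000000 = 123.077 μs.
9 queued → 1107.69 μs.
Queuing delay = 1108 μs.

1108 μs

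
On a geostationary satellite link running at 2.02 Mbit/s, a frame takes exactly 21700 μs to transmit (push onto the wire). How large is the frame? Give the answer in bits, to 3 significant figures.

43800 bits

L = R × t_tx = 2020000 b/s × 0.0217 s = 43834 bits.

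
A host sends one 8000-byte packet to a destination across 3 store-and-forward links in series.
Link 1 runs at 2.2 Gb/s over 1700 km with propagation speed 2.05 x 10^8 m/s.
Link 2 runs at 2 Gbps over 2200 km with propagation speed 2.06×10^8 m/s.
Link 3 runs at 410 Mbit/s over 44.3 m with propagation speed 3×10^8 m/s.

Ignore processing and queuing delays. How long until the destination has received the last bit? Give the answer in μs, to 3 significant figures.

L = 8000 × 8 = 64000 bits.
Transmission delays (L/R per hop): 29.0909, 32, 156.098 μs; sum = 217.188 μs.
Propagation delays (d/s per hop): 8292.68, 10679.6, 0.147667 μs; sum = 18972.4 μs.
End-to-end = 19200 μs.

19200 μs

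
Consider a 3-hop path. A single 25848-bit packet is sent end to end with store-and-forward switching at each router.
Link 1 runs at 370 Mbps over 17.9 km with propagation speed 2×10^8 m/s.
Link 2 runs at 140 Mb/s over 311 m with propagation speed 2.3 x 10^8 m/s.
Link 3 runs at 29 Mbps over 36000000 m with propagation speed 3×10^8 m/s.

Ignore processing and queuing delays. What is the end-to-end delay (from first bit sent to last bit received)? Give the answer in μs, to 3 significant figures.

Transmission delays (L/R per hop): 69.8595, 184.629, 891.31 μs; sum = 1145.8 μs.
Propagation delays (d/s per hop): 89.5, 1.35217, 120000 μs; sum = 120091 μs.
End-to-end = 121000 μs.

121000 μs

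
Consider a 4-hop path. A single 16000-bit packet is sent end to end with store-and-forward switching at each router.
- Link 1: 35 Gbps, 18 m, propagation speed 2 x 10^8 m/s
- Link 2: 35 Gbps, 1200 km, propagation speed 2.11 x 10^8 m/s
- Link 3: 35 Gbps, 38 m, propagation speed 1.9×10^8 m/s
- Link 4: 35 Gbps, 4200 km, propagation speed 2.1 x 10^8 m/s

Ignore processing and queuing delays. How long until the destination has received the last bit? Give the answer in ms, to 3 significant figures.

Transmission delay per hop = L/R = 16000/35000000000 = 0.000457143 ms; 4 hops → 0.00182857 ms.
Propagation delays (d/s per hop): 9e-05, 5.6872, 0.0002, 20 ms; sum = 25.6875 ms.
End-to-end = 25.7 ms.

25.7 ms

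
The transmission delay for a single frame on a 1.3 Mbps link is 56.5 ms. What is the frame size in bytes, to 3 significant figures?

L = R × t_tx = 1300000 b/s × 0.0565 s = 73450 bits.
In bytes: 73450 / 8 = 9180 bytes.

9180 bytes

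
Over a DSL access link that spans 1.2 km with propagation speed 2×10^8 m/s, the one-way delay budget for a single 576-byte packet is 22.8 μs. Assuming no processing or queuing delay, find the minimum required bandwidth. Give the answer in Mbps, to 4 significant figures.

L = 4608 bits.
Propagation delay = 1200 / 200000000 = 6 μs.
Transmission budget = 22.8 − 6 = 16.8 μs.
R ≥ L / t_tx = 4608 bits / 1.68e-05 s = 274.3 Mbps.

274.3 Mbps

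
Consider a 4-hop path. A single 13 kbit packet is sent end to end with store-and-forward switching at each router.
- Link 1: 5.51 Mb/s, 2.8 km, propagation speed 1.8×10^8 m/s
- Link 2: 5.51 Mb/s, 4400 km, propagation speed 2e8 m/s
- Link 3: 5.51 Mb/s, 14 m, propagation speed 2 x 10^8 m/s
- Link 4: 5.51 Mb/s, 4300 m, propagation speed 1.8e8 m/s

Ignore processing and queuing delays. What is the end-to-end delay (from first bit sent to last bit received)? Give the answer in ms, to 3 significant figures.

31.5 ms

L = 13000 bits.
Transmission delay per hop = L/R = 13000/5510000 = 2.35935 ms; 4 hops → 9.43739 ms.
Propagation delays (d/s per hop): 0.0155556, 22, 7e-05, 0.0238889 ms; sum = 22.0395 ms.
End-to-end = 31.5 ms.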